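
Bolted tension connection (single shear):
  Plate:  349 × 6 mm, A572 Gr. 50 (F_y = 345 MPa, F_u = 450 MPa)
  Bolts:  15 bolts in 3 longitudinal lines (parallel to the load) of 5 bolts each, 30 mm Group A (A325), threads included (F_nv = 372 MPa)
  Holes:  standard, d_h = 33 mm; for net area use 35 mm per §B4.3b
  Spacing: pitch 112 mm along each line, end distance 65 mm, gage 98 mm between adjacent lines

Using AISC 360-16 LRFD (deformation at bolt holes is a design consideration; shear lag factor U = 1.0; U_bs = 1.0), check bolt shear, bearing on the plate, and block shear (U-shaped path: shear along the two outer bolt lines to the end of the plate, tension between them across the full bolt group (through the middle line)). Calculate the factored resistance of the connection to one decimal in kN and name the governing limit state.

Bolt shear: A_b = π(30)²/4 = 706.86 mm². φR_n = 0.75 × 372 × 706.86 × 15 × 1 = 2958.2 kN.
Bearing (6 mm plate, F_u = 450 MPa): end bolts L_c = 65 − 33/2 = 48.5, R_n = min(1.2×48.5×6×450, 2.4×30×6×450) = 157.14 kN/bolt; interior L_c = 112 − 33 = 79, R_n = 194.4 kN/bolt. φR_n = 0.75 × (3×157.14 + 12×194.4) = 2103.2 kN.
Block shear: shear path 2×[65+4×112] = 2×513 mm, A_gv = 6156, A_nv = 2×(513 − 4.5×35)×6 = 4266 mm²; tension across gage: (196 − 2×35)×6 = 756 mm². R_n = min(0.6×450×4266, 0.6×345×6156) + 1.0×450×756 = min(1151.8, 1274.3) + 340.2 = 1492 kN. φR_n = 0.75 × 1492 = 1119.0 kN.
Governing: min(2958.2, 2103.2, 1119.0) = 1119.0 kN → block shear.

1119.0 kN (block shear governs)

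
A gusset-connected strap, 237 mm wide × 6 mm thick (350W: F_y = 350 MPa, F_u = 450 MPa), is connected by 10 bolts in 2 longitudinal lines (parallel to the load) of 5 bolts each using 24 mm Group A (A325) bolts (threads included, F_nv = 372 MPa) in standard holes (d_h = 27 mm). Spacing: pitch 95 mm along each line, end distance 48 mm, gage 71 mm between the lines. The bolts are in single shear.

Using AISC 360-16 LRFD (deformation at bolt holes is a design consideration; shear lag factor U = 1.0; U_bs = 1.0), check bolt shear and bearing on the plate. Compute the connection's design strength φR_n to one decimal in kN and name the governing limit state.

Bolt shear: A_b = π(24)²/4 = 452.39 mm². φR_n = 0.75 × 372 × 452.39 × 10 × 1 = 1262.2 kN.
Bearing (6 mm plate, F_u = 450 MPa): end bolts L_c = 48 − 27/2 = 34.5, R_n = min(1.2×34.5×6×450, 2.4×24×6×450) = 111.78 kN/bolt; interior L_c = 95 − 27 = 68, R_n = 155.52 kN/bolt. φR_n = 0.75 × (2×111.78 + 8×155.52) = 1100.8 kN.
Governing: min(1262.2, 1100.8) = 1100.8 kN → bearing.

1100.8 kN (bearing governs)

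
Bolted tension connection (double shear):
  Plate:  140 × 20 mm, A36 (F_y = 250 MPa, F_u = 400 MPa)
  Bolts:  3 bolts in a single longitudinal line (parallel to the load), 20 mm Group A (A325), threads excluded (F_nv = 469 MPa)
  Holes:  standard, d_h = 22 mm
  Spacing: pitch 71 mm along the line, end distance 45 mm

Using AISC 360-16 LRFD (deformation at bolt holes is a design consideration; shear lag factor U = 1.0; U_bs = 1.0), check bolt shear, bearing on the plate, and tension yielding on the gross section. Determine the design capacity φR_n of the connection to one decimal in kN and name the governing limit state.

630.0 kN (gross-section yield governs)

Bolt shear: A_b = π(20)²/4 = 314.16 mm². φR_n = 0.75 × 469 × 314.16 × 3 × 2 = 663.0 kN.
Bearing (20 mm plate, F_u = 400 MPa): end bolts L_c = 45 − 22/2 = 34, R_n = min(1.2×34×20×400, 2.4×20×20×400) = 326.4 kN/bolt; interior L_c = 71 − 22 = 49, R_n = 384 kN/bolt. φR_n = 0.75 × (1×326.4 + 2×384) = 820.8 kN.
Tension yield (gross): A_g = 140×20 = 2800 mm². φR_n = 0.90 × 250 × 2800 = 630.0 kN.
Governing: min(663.0, 820.8, 630.0) = 630.0 kN → gross-section yield.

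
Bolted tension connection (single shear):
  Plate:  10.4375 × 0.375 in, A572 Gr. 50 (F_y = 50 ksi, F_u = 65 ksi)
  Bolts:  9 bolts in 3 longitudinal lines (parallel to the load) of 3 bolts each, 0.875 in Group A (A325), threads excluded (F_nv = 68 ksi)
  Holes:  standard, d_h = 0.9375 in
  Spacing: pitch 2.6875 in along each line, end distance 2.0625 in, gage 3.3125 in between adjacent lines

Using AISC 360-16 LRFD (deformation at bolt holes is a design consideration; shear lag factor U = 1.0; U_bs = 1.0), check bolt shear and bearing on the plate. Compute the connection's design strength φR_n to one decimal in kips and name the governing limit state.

276.0 kips (bolt shear governs)

Bolt shear: A_b = π(0.875)²/4 = 0.60132 in². φR_n = 0.75 × 68 × 0.60132 × 9 × 1 = 276.0 kips.
Bearing (0.375 in plate, F_u = 65 ksi): end bolts L_c = 2.0625 − 0.9375/2 = 1.59375, R_n = min(1.2×1.59375×0.375×65, 2.4×0.875×0.375×65) = 46.617 kips/bolt; interior L_c = 2.6875 − 0.9375 = 1.75, R_n = 51.188 kips/bolt. φR_n = 0.75 × (3×46.617 + 6×51.188) = 335.2 kips.
Governing: min(276.0, 335.2) = 276.0 kips → bolt shear.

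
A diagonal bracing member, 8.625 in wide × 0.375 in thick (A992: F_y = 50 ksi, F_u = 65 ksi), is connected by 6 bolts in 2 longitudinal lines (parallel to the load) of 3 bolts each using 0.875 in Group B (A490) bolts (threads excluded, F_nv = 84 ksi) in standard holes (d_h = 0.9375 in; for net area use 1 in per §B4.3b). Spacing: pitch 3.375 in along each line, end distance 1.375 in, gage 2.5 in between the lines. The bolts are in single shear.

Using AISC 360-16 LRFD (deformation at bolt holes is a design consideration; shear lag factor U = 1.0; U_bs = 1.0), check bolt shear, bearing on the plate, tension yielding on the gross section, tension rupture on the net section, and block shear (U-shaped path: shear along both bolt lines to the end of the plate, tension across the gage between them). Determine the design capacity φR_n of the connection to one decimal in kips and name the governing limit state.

121.1 kips (net-section rupture governs)

Bolt shear: A_b = π(0.875)²/4 = 0.60132 in². φR_n = 0.75 × 84 × 0.60132 × 6 × 1 = 227.3 kips.
Bearing (0.375 in plate, F_u = 65 ksi): end bolts L_c = 1.375 − 0.9375/2 = 0.90625, R_n = min(1.2×0.90625×0.375×65, 2.4×0.875×0.375×65) = 26.508 kips/bolt; interior L_c = 3.375 − 0.9375 = 2.4375, R_n = 51.188 kips/bolt. φR_n = 0.75 × (2×26.508 + 4×51.188) = 193.3 kips.
Tension yield (gross): A_g = 8.625×0.375 = 3.2344 in². φR_n = 0.90 × 50 × 3.2344 = 145.5 kips.
Tension rupture (net): A_n = (8.625 − 2×1)×0.375 = 2.4844 in² (U = 1.0, A_e = A_n). φR_n = 0.75 × 65 × 2.4844 = 121.1 kips.
Block shear: shear path 2×[1.375+2×3.375] = 2×8.125 in, A_gv = 6.0938, A_nv = 2×(8.125 − 2.5×1)×0.375 = 4.2188 in²; tension across gage: (2.5 − 1×1)×0.375 = 0.5625 in². R_n = min(0.6×65×4.2188, 0.6×50×6.0938) + 1.0×65×0.5625 = min(164.53, 182.81) + 36.563 = 201.09 kips. φR_n = 0.75 × 201.09 = 150.8 kips.
Governing: min(227.3, 193.3, 145.5, 121.1, 150.8) = 121.1 kips → net-section rupture.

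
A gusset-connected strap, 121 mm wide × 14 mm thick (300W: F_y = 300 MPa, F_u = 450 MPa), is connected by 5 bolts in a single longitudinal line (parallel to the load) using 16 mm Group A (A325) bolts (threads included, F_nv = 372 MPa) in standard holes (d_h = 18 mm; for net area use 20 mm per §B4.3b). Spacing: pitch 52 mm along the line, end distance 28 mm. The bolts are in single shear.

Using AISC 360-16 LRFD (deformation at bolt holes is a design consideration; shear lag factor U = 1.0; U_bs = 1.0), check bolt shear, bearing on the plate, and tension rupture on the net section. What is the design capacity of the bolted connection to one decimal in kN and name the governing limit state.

280.5 kN (bolt shear governs)

Bolt shear: A_b = π(16)²/4 = 201.06 mm². φR_n = 0.75 × 372 × 201.06 × 5 × 1 = 280.5 kN.
Bearing (14 mm plate, F_u = 450 MPa): end bolts L_c = 28 − 18/2 = 19, R_n = min(1.2×19×14×450, 2.4×16×14×450) = 143.64 kN/bolt; interior L_c = 52 − 18 = 34, R_n = 241.92 kN/bolt. φR_n = 0.75 × (1×143.64 + 4×241.92) = 833.5 kN.
Tension rupture (net): A_n = (121 − 1×20)×14 = 1414 mm² (U = 1.0, A_e = A_n). φR_n = 0.75 × 450 × 1414 = 477.2 kN.
Governing: min(280.5, 833.5, 477.2) = 280.5 kN → bolt shear.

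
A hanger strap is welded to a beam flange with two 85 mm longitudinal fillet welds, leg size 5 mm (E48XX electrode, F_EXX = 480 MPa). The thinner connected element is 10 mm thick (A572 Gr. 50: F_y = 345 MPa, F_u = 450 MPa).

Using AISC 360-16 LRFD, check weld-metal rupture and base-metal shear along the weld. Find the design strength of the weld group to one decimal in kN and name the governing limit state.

129.8 kN (weld metal governs)

Weld metal: throat = 0.707×5 = 3.535 mm, L = 2×85 = 170 mm. φR_n = 0.75 × 0.6 × 480 × 3.535 × 170 = 129.8 kN.
Base metal shear (10 mm plate): yield φR_n = 1.0×0.6×345×10×170 = 351.9 kN; rupture φR_n = 0.75×0.6×450×10×170 = 344.3 kN; take 344.3 kN (rupture).
Governing: min(129.8, 344.3) = 129.8 kN → weld metal.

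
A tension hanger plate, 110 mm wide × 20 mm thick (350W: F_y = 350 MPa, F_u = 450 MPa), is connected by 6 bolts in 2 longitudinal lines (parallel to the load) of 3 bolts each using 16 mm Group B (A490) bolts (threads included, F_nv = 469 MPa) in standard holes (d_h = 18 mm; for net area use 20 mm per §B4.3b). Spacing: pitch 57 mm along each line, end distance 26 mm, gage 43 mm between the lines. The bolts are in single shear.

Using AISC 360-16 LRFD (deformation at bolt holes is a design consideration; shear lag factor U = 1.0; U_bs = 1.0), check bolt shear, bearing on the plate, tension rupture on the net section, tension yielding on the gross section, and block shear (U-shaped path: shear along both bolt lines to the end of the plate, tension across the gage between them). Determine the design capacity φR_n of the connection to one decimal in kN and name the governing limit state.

424.3 kN (bolt shear governs)

Bolt shear: A_b = π(16)²/4 = 201.06 mm². φR_n = 0.75 × 469 × 201.06 × 6 × 1 = 424.3 kN.
Bearing (20 mm plate, F_u = 450 MPa): end bolts L_c = 26 − 18/2 = 17, R_n = min(1.2×17×20×450, 2.4×16×20×450) = 183.6 kN/bolt; interior L_c = 57 − 18 = 39, R_n = 345.6 kN/bolt. φR_n = 0.75 × (2×183.6 + 4×345.6) = 1312.2 kN.
Tension rupture (net): A_n = (110 − 2×20)×20 = 1400 mm² (U = 1.0, A_e = A_n). φR_n = 0.75 × 450 × 1400 = 472.5 kN.
Tension yield (gross): A_g = 110×20 = 2200 mm². φR_n = 0.90 × 350 × 2200 = 693.0 kN.
Block shear: shear path 2×[26+2×57] = 2×140 mm, A_gv = 5600, A_nv = 2×(140 − 2.5×20)×20 = 3600 mm²; tension across gage: (43 − 1×20)×20 = 460 mm². R_n = min(0.6×450×3600, 0.6×350×5600) + 1.0×450×460 = min(972, 1176) + 207 = 1179 kN. φR_n = 0.75 × 1179 = 884.3 kN.
Governing: min(424.3, 1312.2, 472.5, 693.0, 884.3) = 424.3 kN → bolt shear.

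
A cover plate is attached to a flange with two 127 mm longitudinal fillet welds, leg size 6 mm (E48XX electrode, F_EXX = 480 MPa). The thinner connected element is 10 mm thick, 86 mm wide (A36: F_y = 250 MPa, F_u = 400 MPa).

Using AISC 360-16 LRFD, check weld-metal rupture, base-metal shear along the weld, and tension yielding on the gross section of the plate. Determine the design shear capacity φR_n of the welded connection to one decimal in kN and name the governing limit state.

193.5 kN (gross-section yield governs)

Weld metal: throat = 0.707×6 = 4.242 mm, L = 2×127 = 254 mm. φR_n = 0.75 × 0.6 × 480 × 4.242 × 254 = 232.7 kN.
Base metal shear (10 mm plate): yield φR_n = 1.0×0.6×250×10×254 = 381.0 kN; rupture φR_n = 0.75×0.6×400×10×254 = 457.2 kN; take 381.0 kN (yield).
Tension yield (gross): A_g = 86×10 = 860 mm². φR_n = 0.90 × 250 × 860 = 193.5 kN.
Governing: min(232.7, 381.0, 193.5) = 193.5 kN → gross-section yield.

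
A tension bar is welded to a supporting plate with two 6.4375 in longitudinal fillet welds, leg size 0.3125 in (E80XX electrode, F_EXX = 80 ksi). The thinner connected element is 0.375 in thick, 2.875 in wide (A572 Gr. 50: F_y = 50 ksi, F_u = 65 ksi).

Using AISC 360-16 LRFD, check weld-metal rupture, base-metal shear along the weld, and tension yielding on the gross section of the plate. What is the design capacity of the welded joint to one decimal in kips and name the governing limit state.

48.5 kips (gross-section yield governs)

Weld metal: throat = 0.707×0.3125 = 0.22094 in, L = 2×6.4375 = 12.875 in. φR_n = 0.75 × 0.6 × 80 × 0.22094 × 12.875 = 102.4 kips.
Base metal shear (0.375 in plate): yield φR_n = 1.0×0.6×50×0.375×12.875 = 144.8 kips; rupture φR_n = 0.75×0.6×65×0.375×12.875 = 141.2 kips; take 141.2 kips (rupture).
Tension yield (gross): A_g = 2.875×0.375 = 1.0781 in². φR_n = 0.90 × 50 × 1.0781 = 48.5 kips.
Governing: min(102.4, 141.2, 48.5) = 48.5 kips → gross-section yield.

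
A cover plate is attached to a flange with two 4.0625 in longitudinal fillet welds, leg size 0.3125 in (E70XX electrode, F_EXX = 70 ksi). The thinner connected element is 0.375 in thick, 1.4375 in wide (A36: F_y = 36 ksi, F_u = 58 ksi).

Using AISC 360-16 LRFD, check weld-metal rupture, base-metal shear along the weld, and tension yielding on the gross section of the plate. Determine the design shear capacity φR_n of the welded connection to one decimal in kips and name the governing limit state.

Weld metal: throat = 0.707×0.3125 = 0.22094 in, L = 2×4.0625 = 8.125 in. φR_n = 0.75 × 0.6 × 70 × 0.22094 × 8.125 = 56.5 kips.
Base metal shear (0.375 in plate): yield φR_n = 1.0×0.6×36×0.375×8.125 = 65.8 kips; rupture φR_n = 0.75×0.6×58×0.375×8.125 = 79.5 kips; take 65.8 kips (yield).
Tension yield (gross): A_g = 1.4375×0.375 = 0.53906 in². φR_n = 0.90 × 36 × 0.53906 = 17.5 kips.
Governing: min(56.5, 65.8, 17.5) = 17.5 kips → gross-section yield.

17.5 kips (gross-section yield governs)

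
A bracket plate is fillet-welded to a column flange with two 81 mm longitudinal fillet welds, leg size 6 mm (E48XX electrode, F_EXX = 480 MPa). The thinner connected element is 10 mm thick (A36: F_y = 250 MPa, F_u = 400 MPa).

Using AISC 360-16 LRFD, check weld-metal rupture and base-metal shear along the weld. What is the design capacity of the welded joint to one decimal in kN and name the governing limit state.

Weld metal: throat = 0.707×6 = 4.242 mm, L = 2×81 = 162 mm. φR_n = 0.75 × 0.6 × 480 × 4.242 × 162 = 148.4 kN.
Base metal shear (10 mm plate): yield φR_n = 1.0×0.6×250×10×162 = 243.0 kN; rupture φR_n = 0.75×0.6×400×10×162 = 291.6 kN; take 243.0 kN (yield).
Governing: min(148.4, 243.0) = 148.4 kN → weld metal.

148.4 kN (weld metal governs)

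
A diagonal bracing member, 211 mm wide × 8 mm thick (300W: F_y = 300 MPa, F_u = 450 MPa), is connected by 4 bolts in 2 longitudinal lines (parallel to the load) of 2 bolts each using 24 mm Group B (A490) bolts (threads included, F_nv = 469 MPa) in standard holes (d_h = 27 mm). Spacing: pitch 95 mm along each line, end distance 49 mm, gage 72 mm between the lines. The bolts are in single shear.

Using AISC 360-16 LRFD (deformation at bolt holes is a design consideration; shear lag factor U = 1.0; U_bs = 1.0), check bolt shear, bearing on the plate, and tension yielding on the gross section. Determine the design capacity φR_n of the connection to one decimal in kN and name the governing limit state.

Bolt shear: A_b = π(24)²/4 = 452.39 mm². φR_n = 0.75 × 469 × 452.39 × 4 × 1 = 636.5 kN.
Bearing (8 mm plate, F_u = 450 MPa): end bolts L_c = 49 − 27/2 = 35.5, R_n = min(1.2×35.5×8×450, 2.4×24×8×450) = 153.36 kN/bolt; interior L_c = 95 − 27 = 68, R_n = 207.36 kN/bolt. φR_n = 0.75 × (2×153.36 + 2×207.36) = 541.1 kN.
Tension yield (gross): A_g = 211×8 = 1688 mm². φR_n = 0.90 × 300 × 1688 = 455.8 kN.
Governing: min(636.5, 541.1, 455.8) = 455.8 kN → gross-section yield.

455.8 kN (gross-section yield governs)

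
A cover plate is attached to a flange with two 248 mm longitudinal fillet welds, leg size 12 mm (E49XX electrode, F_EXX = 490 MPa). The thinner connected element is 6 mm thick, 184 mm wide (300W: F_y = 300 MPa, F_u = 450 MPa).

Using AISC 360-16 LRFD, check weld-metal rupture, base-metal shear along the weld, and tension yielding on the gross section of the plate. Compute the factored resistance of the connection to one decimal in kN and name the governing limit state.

Weld metal: throat = 0.707×12 = 8.484 mm, L = 2×248 = 496 mm. φR_n = 0.75 × 0.6 × 490 × 8.484 × 496 = 927.9 kN.
Base metal shear (6 mm plate): yield φR_n = 1.0×0.6×300×6×496 = 535.7 kN; rupture φR_n = 0.75×0.6×450×6×496 = 602.6 kN; take 535.7 kN (yield).
Tension yield (gross): A_g = 184×6 = 1104 mm². φR_n = 0.90 × 300 × 1104 = 298.1 kN.
Governing: min(927.9, 535.7, 298.1) = 298.1 kN → gross-section yield.

298.1 kN (gross-section yield governs)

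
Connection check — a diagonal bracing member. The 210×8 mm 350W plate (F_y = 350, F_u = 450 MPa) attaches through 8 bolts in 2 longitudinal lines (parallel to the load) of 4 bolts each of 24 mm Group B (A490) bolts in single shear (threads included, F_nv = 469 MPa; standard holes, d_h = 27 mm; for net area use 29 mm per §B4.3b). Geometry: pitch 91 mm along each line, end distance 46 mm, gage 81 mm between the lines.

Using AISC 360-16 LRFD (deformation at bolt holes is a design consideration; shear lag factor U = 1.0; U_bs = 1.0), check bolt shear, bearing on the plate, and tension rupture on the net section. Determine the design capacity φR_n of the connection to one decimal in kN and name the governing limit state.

Bolt shear: A_b = π(24)²/4 = 452.39 mm². φR_n = 0.75 × 469 × 452.39 × 8 × 1 = 1273.0 kN.
Bearing (8 mm plate, F_u = 450 MPa): end bolts L_c = 46 − 27/2 = 32.5, R_n = min(1.2×32.5×8×450, 2.4×24×8×450) = 140.4 kN/bolt; interior L_c = 91 − 27 = 64, R_n = 207.36 kN/bolt. φR_n = 0.75 × (2×140.4 + 6×207.36) = 1143.7 kN.
Tension rupture (net): A_n = (210 − 2×29)×8 = 1216 mm² (U = 1.0, A_e = A_n). φR_n = 0.75 × 450 × 1216 = 410.4 kN.
Governing: min(1273.0, 1143.7, 410.4) = 410.4 kN → net-section rupture.

410.4 kN (net-section rupture governs)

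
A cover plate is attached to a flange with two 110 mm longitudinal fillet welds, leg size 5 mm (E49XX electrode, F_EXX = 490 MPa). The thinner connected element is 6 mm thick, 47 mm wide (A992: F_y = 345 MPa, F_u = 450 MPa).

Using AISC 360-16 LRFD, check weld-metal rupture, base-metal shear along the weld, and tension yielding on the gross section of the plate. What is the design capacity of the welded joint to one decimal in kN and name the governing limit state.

Weld metal: throat = 0.707×5 = 3.535 mm, L = 2×110 = 220 mm. φR_n = 0.75 × 0.6 × 490 × 3.535 × 220 = 171.5 kN.
Base metal shear (6 mm plate): yield φR_n = 1.0×0.6×345×6×220 = 273.2 kN; rupture φR_n = 0.75×0.6×450×6×220 = 267.3 kN; take 267.3 kN (rupture).
Tension yield (gross): A_g = 47×6 = 282 mm². φR_n = 0.90 × 345 × 282 = 87.6 kN.
Governing: min(171.5, 267.3, 87.6) = 87.6 kN → gross-section yield.

87.6 kN (gross-section yield governs)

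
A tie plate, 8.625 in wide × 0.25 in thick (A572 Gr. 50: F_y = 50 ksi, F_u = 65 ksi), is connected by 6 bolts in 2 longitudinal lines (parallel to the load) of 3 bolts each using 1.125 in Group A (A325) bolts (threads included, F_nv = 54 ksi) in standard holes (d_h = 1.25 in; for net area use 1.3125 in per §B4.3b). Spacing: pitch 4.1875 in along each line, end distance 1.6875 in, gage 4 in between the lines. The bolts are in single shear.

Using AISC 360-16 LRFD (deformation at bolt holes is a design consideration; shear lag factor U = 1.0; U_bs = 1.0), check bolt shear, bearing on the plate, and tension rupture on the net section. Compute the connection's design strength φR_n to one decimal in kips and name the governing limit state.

73.1 kips (net-section rupture governs)

Bolt shear: A_b = π(1.125)²/4 = 0.99402 in². φR_n = 0.75 × 54 × 0.99402 × 6 × 1 = 241.5 kips.
Bearing (0.25 in plate, F_u = 65 ksi): end bolts L_c = 1.6875 − 1.25/2 = 1.0625, R_n = min(1.2×1.0625×0.25×65, 2.4×1.125×0.25×65) = 20.719 kips/bolt; interior L_c = 4.1875 − 1.25 = 2.9375, R_n = 43.875 kips/bolt. φR_n = 0.75 × (2×20.719 + 4×43.875) = 162.7 kips.
Tension rupture (net): A_n = (8.625 − 2×1.3125)×0.25 = 1.5 in² (U = 1.0, A_e = A_n). φR_n = 0.75 × 65 × 1.5 = 73.1 kips.
Governing: min(241.5, 162.7, 73.1) = 73.1 kips → net-section rupture.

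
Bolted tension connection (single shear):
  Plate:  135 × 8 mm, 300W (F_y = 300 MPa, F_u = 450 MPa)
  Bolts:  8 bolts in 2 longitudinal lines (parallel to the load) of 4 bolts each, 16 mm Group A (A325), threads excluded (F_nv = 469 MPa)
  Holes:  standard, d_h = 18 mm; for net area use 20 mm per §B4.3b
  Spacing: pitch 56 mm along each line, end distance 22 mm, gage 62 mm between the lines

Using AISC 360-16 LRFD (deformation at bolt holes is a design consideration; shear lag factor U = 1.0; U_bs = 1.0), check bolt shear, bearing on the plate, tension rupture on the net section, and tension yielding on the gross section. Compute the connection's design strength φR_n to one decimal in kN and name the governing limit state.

Bolt shear: A_b = π(16)²/4 = 201.06 mm². φR_n = 0.75 × 469 × 201.06 × 8 × 1 = 565.8 kN.
Bearing (8 mm plate, F_u = 450 MPa): end bolts L_c = 22 − 18/2 = 13, R_n = min(1.2×13×8×450, 2.4×16×8×450) = 56.16 kN/bolt; interior L_c = 56 − 18 = 38, R_n = 138.24 kN/bolt. φR_n = 0.75 × (2×56.16 + 6×138.24) = 706.3 kN.
Tension rupture (net): A_n = (135 − 2×20)×8 = 760 mm² (U = 1.0, A_e = A_n). φR_n = 0.75 × 450 × 760 = 256.5 kN.
Tension yield (gross): A_g = 135×8 = 1080 mm². φR_n = 0.90 × 300 × 1080 = 291.6 kN.
Governing: min(565.8, 706.3, 256.5, 291.6) = 256.5 kN → net-section rupture.

256.5 kN (net-section rupture governs)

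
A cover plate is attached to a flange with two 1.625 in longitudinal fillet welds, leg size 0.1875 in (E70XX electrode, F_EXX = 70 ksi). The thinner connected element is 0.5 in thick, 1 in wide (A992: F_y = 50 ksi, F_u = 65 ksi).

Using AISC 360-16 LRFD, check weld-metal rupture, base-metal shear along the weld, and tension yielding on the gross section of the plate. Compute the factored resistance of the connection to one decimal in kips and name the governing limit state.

Weld metal: throat = 0.707×0.1875 = 0.13256 in, L = 2×1.625 = 3.25 in. φR_n = 0.75 × 0.6 × 70 × 0.13256 × 3.25 = 13.6 kips.
Base metal shear (0.5 in plate): yield φR_n = 1.0×0.6×50×0.5×3.25 = 48.8 kips; rupture φR_n = 0.75×0.6×65×0.5×3.25 = 47.5 kips; take 47.5 kips (rupture).
Tension yield (gross): A_g = 1×0.5 = 0.5 in². φR_n = 0.90 × 50 × 0.5 = 22.5 kips.
Governing: min(13.6, 47.5, 22.5) = 13.6 kips → weld metal.

13.6 kips (weld metal governs)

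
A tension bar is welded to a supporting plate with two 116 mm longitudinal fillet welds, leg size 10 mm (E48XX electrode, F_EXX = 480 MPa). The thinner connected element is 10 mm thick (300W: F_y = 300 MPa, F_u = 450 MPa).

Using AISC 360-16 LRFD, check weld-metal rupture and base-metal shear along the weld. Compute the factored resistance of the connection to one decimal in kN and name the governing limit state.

354.3 kN (weld metal governs)

Weld metal: throat = 0.707×10 = 7.07 mm, L = 2×116 = 232 mm. φR_n = 0.75 × 0.6 × 480 × 7.07 × 232 = 354.3 kN.
Base metal shear (10 mm plate): yield φR_n = 1.0×0.6×300×10×232 = 417.6 kN; rupture φR_n = 0.75×0.6×450×10×232 = 469.8 kN; take 417.6 kN (yield).
Governing: min(354.3, 417.6) = 354.3 kN → weld metal.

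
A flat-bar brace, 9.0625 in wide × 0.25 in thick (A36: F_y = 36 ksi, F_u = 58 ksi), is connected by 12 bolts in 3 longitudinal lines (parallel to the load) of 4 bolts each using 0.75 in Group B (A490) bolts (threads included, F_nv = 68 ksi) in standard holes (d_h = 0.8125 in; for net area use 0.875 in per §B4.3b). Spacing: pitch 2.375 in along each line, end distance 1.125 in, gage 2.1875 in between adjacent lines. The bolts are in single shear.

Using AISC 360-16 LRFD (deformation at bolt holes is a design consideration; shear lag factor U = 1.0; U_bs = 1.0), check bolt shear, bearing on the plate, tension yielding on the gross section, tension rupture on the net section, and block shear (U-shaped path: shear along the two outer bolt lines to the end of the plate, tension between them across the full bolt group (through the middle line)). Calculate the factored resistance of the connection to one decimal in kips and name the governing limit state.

Bolt shear: A_b = π(0.75)²/4 = 0.44179 in². φR_n = 0.75 × 68 × 0.44179 × 12 × 1 = 270.4 kips.
Bearing (0.25 in plate, F_u = 58 ksi): end bolts L_c = 1.125 − 0.8125/2 = 0.71875, R_n = min(1.2×0.71875×0.25×58, 2.4×0.75×0.25×58) = 12.506 kips/bolt; interior L_c = 2.375 − 0.8125 = 1.5625, R_n = 26.1 kips/bolt. φR_n = 0.75 × (3×12.506 + 9×26.1) = 204.3 kips.
Tension yield (gross): A_g = 9.0625×0.25 = 2.2656 in². φR_n = 0.90 × 36 × 2.2656 = 73.4 kips.
Tension rupture (net): A_n = (9.0625 − 3×0.875)×0.25 = 1.6094 in² (U = 1.0, A_e = A_n). φR_n = 0.75 × 58 × 1.6094 = 70.0 kips.
Block shear: shear path 2×[1.125+3×2.375] = 2×8.25 in, A_gv = 4.125, A_nv = 2×(8.25 − 3.5×0.875)×0.25 = 2.5938 in²; tension across gage: (4.375 − 2×0.875)×0.25 = 0.65625 in². R_n = min(0.6×58×2.5938, 0.6×36×4.125) + 1.0×58×0.65625 = min(90.264, 89.1) + 38.063 = 127.16 kips. φR_n = 0.75 × 127.16 = 95.4 kips.
Governing: min(270.4, 204.3, 73.4, 70.0, 95.4) = 70.0 kips → net-section rupture.

70.0 kips (net-section rupture governs)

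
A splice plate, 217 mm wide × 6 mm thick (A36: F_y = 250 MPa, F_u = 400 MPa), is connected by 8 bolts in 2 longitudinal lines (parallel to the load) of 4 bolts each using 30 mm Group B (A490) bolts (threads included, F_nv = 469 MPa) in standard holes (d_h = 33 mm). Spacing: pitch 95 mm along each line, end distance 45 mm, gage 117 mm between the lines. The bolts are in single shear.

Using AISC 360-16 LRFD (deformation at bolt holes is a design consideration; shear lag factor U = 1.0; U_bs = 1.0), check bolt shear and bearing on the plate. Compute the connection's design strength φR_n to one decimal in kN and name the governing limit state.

Bolt shear: A_b = π(30)²/4 = 706.86 mm². φR_n = 0.75 × 469 × 706.86 × 8 × 1 = 1989.1 kN.
Bearing (6 mm plate, F_u = 400 MPa): end bolts L_c = 45 − 33/2 = 28.5, R_n = min(1.2×28.5×6×400, 2.4×30×6×400) = 82.08 kN/bolt; interior L_c = 95 − 33 = 62, R_n = 172.8 kN/bolt. φR_n = 0.75 × (2×82.08 + 6×172.8) = 900.7 kN.
Governing: min(1989.1, 900.7) = 900.7 kN → bearing.

900.7 kN (bearing governs)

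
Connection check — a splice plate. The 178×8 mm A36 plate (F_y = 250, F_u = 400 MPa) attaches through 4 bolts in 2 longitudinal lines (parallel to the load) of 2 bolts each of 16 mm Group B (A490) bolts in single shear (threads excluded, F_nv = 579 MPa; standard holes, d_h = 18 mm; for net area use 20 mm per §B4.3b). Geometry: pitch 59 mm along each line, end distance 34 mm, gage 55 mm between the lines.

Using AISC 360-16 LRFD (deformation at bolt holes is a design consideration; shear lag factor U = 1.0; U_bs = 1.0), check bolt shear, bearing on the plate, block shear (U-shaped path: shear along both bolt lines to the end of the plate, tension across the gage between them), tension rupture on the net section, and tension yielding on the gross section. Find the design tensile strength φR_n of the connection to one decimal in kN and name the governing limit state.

Bolt shear: A_b = π(16)²/4 = 201.06 mm². φR_n = 0.75 × 579 × 201.06 × 4 × 1 = 349.2 kN.
Bearing (8 mm plate, F_u = 400 MPa): end bolts L_c = 34 − 18/2 = 25, R_n = min(1.2×25×8×400, 2.4×16×8×400) = 96 kN/bolt; interior L_c = 59 − 18 = 41, R_n = 122.88 kN/bolt. φR_n = 0.75 × (2×96 + 2×122.88) = 328.3 kN.
Block shear: shear path 2×[34+1×59] = 2×93 mm, A_gv = 1488, A_nv = 2×(93 − 1.5×20)×8 = 1008 mm²; tension across gage: (55 − 1×20)×8 = 280 mm². R_n = min(0.6×400×1008, 0.6×250×1488) + 1.0×400×280 = min(241.92, 223.2) + 112 = 335.2 kN. φR_n = 0.75 × 335.2 = 251.4 kN.
Tension rupture (net): A_n = (178 − 2×20)×8 = 1104 mm² (U = 1.0, A_e = A_n). φR_n = 0.75 × 400 × 1104 = 331.2 kN.
Tension yield (gross): A_g = 178×8 = 1424 mm². φR_n = 0.90 × 250 × 1424 = 320.4 kN.
Governing: min(349.2, 328.3, 251.4, 331.2, 320.4) = 251.4 kN → block shear.

251.4 kN (block shear governs)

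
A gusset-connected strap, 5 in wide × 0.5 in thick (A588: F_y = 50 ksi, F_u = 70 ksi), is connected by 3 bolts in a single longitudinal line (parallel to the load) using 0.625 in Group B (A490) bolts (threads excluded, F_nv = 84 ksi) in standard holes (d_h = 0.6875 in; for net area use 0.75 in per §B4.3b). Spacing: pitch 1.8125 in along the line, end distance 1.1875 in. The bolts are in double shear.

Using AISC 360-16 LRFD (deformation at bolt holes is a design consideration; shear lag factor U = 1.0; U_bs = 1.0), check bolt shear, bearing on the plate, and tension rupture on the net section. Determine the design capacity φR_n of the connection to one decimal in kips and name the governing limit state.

97.5 kips (bearing governs)

Bolt shear: A_b = π(0.625)²/4 = 0.3068 in². φR_n = 0.75 × 84 × 0.3068 × 3 × 2 = 116.0 kips.
Bearing (0.5 in plate, F_u = 70 ksi): end bolts L_c = 1.1875 − 0.6875/2 = 0.84375, R_n = min(1.2×0.84375×0.5×70, 2.4×0.625×0.5×70) = 35.438 kips/bolt; interior L_c = 1.8125 − 0.6875 = 1.125, R_n = 47.25 kips/bolt. φR_n = 0.75 × (1×35.438 + 2×47.25) = 97.5 kips.
Tension rupture (net): A_n = (5 − 1×0.75)×0.5 = 2.125 in² (U = 1.0, A_e = A_n). φR_n = 0.75 × 70 × 2.125 = 111.6 kips.
Governing: min(116.0, 97.5, 111.6) = 97.5 kips → bearing.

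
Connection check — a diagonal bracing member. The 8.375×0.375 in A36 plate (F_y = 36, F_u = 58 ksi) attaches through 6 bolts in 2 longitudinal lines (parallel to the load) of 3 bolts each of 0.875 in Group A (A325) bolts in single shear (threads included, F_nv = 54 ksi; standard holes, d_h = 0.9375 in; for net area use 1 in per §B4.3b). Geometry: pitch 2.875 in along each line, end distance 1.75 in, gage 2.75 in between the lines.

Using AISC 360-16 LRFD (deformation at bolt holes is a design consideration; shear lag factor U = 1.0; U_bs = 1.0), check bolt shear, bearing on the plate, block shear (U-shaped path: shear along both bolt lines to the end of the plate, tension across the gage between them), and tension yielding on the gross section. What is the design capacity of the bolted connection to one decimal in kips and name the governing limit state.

101.8 kips (gross-section yield governs)

Bolt shear: A_b = π(0.875)²/4 = 0.60132 in². φR_n = 0.75 × 54 × 0.60132 × 6 × 1 = 146.1 kips.
Bearing (0.375 in plate, F_u = 58 ksi): end bolts L_c = 1.75 − 0.9375/2 = 1.28125, R_n = min(1.2×1.28125×0.375×58, 2.4×0.875×0.375×58) = 33.441 kips/bolt; interior L_c = 2.875 − 0.9375 = 1.9375, R_n = 45.675 kips/bolt. φR_n = 0.75 × (2×33.441 + 4×45.675) = 187.2 kips.
Block shear: shear path 2×[1.75+2×2.875] = 2×7.5 in, A_gv = 5.625, A_nv = 2×(7.5 − 2.5×1)×0.375 = 3.75 in²; tension across gage: (2.75 − 1×1)×0.375 = 0.65625 in². R_n = min(0.6×58×3.75, 0.6×36×5.625) + 1.0×58×0.65625 = min(130.5, 121.5) + 38.063 = 159.56 kips. φR_n = 0.75 × 159.56 = 119.7 kips.
Tension yield (gross): A_g = 8.375×0.375 = 3.1406 in². φR_n = 0.90 × 36 × 3.1406 = 101.8 kips.
Governing: min(146.1, 187.2, 119.7, 101.8) = 101.8 kips → gross-section yield.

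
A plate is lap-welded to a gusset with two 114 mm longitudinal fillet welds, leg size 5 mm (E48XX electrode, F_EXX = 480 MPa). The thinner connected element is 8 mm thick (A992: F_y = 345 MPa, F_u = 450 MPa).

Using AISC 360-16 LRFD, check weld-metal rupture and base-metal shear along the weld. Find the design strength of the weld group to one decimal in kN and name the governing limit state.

Weld metal: throat = 0.707×5 = 3.535 mm, L = 2×114 = 228 mm. φR_n = 0.75 × 0.6 × 480 × 3.535 × 228 = 174.1 kN.
Base metal shear (8 mm plate): yield φR_n = 1.0×0.6×345×8×228 = 377.6 kN; rupture φR_n = 0.75×0.6×450×8×228 = 369.4 kN; take 369.4 kN (rupture).
Governing: min(174.1, 369.4) = 174.1 kN → weld metal.

174.1 kN (weld metal governs)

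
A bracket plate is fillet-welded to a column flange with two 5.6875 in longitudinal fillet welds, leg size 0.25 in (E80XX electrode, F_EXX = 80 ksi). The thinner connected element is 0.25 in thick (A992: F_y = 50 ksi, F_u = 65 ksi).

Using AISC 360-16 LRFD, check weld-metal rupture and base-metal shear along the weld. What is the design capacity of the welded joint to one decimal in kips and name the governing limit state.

Weld metal: throat = 0.707×0.25 = 0.17675 in, L = 2×5.6875 = 11.375 in. φR_n = 0.75 × 0.6 × 80 × 0.17675 × 11.375 = 72.4 kips.
Base metal shear (0.25 in plate): yield φR_n = 1.0×0.6×50×0.25×11.375 = 85.3 kips; rupture φR_n = 0.75×0.6×65×0.25×11.375 = 83.2 kips; take 83.2 kips (rupture).
Governing: min(72.4, 83.2) = 72.4 kips → weld metal.

72.4 kips (weld metal governs)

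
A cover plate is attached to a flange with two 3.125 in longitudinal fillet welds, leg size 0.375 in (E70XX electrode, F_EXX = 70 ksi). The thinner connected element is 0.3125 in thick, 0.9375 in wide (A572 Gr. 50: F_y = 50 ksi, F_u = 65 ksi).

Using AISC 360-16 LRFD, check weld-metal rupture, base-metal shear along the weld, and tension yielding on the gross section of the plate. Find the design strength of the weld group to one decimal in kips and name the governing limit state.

13.2 kips (gross-section yield governs)

Weld metal: throat = 0.707×0.375 = 0.26513 in, L = 2×3.125 = 6.25 in. φR_n = 0.75 × 0.6 × 70 × 0.26513 × 6.25 = 52.2 kips.
Base metal shear (0.3125 in plate): yield φR_n = 1.0×0.6×50×0.3125×6.25 = 58.6 kips; rupture φR_n = 0.75×0.6×65×0.3125×6.25 = 57.1 kips; take 57.1 kips (rupture).
Tension yield (gross): A_g = 0.9375×0.3125 = 0.29297 in². φR_n = 0.90 × 50 × 0.29297 = 13.2 kips.
Governing: min(52.2, 57.1, 13.2) = 13.2 kips → gross-section yield.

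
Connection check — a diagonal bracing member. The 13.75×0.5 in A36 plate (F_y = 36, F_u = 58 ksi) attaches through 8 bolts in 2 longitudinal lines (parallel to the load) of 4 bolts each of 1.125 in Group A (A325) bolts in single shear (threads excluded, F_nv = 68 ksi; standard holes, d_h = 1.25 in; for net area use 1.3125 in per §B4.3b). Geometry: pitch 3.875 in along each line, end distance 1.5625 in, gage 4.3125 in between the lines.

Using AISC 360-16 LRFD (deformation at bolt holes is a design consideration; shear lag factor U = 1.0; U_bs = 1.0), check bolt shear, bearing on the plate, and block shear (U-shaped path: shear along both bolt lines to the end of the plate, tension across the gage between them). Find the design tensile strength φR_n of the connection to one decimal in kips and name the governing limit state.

278.9 kips (block shear governs)

Bolt shear: A_b = π(1.125)²/4 = 0.99402 in². φR_n = 0.75 × 68 × 0.99402 × 8 × 1 = 405.6 kips.
Bearing (0.5 in plate, F_u = 58 ksi): end bolts L_c = 1.5625 − 1.25/2 = 0.9375, R_n = min(1.2×0.9375×0.5×58, 2.4×1.125×0.5×58) = 32.625 kips/bolt; interior L_c = 3.875 − 1.25 = 2.625, R_n = 78.3 kips/bolt. φR_n = 0.75 × (2×32.625 + 6×78.3) = 401.3 kips.
Block shear: shear path 2×[1.5625+3×3.875] = 2×13.1875 in, A_gv = 13.188, A_nv = 2×(13.1875 − 3.5×1.3125)×0.5 = 8.5938 in²; tension across gage: (4.3125 − 1×1.3125)×0.5 = 1.5 in². R_n = min(0.6×58×8.5938, 0.6×36×13.188) + 1.0×58×1.5 = min(299.06, 284.86) + 87 = 371.86 kips. φR_n = 0.75 × 371.86 = 278.9 kips.
Governing: min(405.6, 401.3, 278.9) = 278.9 kips → block shear.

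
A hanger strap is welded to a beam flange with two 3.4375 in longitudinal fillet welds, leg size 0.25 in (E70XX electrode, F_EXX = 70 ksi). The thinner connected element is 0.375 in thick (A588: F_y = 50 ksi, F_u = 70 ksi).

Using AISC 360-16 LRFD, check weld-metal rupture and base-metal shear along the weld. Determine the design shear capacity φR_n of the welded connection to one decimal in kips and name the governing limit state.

Weld metal: throat = 0.707×0.25 = 0.17675 in, L = 2×3.4375 = 6.875 in. φR_n = 0.75 × 0.6 × 70 × 0.17675 × 6.875 = 38.3 kips.
Base metal shear (0.375 in plate): yield φR_n = 1.0×0.6×50×0.375×6.875 = 77.3 kips; rupture φR_n = 0.75×0.6×70×0.375×6.875 = 81.2 kips; take 77.3 kips (yield).
Governing: min(38.3, 77.3) = 38.3 kips → weld metal.

38.3 kips (weld metal governs)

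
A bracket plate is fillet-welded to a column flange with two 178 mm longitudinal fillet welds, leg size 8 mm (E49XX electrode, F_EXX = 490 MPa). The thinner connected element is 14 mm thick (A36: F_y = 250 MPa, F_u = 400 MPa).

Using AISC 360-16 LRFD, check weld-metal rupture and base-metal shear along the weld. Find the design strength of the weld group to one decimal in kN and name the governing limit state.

444.0 kN (weld metal governs)

Weld metal: throat = 0.707×8 = 5.656 mm, L = 2×178 = 356 mm. φR_n = 0.75 × 0.6 × 490 × 5.656 × 356 = 444.0 kN.
Base metal shear (14 mm plate): yield φR_n = 1.0×0.6×250×14×356 = 747.6 kN; rupture φR_n = 0.75×0.6×400×14×356 = 897.1 kN; take 747.6 kN (yield).
Governing: min(444.0, 747.6) = 444.0 kN → weld metal.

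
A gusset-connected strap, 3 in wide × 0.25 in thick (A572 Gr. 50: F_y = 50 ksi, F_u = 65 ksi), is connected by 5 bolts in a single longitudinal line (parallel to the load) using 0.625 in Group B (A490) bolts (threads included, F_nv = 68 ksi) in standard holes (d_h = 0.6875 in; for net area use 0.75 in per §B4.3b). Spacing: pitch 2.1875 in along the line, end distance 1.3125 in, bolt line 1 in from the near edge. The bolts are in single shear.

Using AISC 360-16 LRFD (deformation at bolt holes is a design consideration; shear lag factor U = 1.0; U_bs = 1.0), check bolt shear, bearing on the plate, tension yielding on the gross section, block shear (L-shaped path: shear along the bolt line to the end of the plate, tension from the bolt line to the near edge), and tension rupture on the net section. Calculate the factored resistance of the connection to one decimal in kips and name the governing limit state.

Bolt shear: A_b = π(0.625)²/4 = 0.3068 in². φR_n = 0.75 × 68 × 0.3068 × 5 × 1 = 78.2 kips.
Bearing (0.25 in plate, F_u = 65 ksi): end bolts L_c = 1.3125 − 0.6875/2 = 0.96875, R_n = min(1.2×0.96875×0.25×65, 2.4×0.625×0.25×65) = 18.891 kips/bolt; interior L_c = 2.1875 − 0.6875 = 1.5, R_n = 24.375 kips/bolt. φR_n = 0.75 × (1×18.891 + 4×24.375) = 87.3 kips.
Tension yield (gross): A_g = 3×0.25 = 0.75 in². φR_n = 0.90 × 50 × 0.75 = 33.8 kips.
Block shear: shear path 1×[1.3125+4×2.1875] = 1×10.0625 in, A_gv = 2.5156, A_nv = 1×(10.0625 − 4.5×0.75)×0.25 = 1.6719 in²; tension to near edge: (1 − 0.5×0.75)×0.25 = 0.15625 in². R_n = min(0.6×65×1.6719, 0.6×50×2.5156) + 1.0×65×0.15625 = min(65.204, 75.468) + 10.156 = 75.36 kips. φR_n = 0.75 × 75.36 = 56.5 kips.
Tension rupture (net): A_n = (3 − 1×0.75)×0.25 = 0.5625 in² (U = 1.0, A_e = A_n). φR_n = 0.75 × 65 × 0.5625 = 27.4 kips.
Governing: min(78.2, 87.3, 33.8, 56.5, 27.4) = 27.4 kips → net-section rupture.

27.4 kips (net-section rupture governs)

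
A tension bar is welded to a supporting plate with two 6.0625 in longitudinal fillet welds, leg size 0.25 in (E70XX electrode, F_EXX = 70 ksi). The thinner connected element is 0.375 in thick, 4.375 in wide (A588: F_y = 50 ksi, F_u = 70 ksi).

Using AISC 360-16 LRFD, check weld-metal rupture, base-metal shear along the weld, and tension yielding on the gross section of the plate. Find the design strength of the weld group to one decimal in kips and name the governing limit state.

Weld metal: throat = 0.707×0.25 = 0.17675 in, L = 2×6.0625 = 12.125 in. φR_n = 0.75 × 0.6 × 70 × 0.17675 × 12.125 = 67.5 kips.
Base metal shear (0.375 in plate): yield φR_n = 1.0×0.6×50×0.375×12.125 = 136.4 kips; rupture φR_n = 0.75×0.6×70×0.375×12.125 = 143.2 kips; take 136.4 kips (yield).
Tension yield (gross): A_g = 4.375×0.375 = 1.6406 in². φR_n = 0.90 × 50 × 1.6406 = 73.8 kips.
Governing: min(67.5, 136.4, 73.8) = 67.5 kips → weld metal.

67.5 kips (weld metal governs)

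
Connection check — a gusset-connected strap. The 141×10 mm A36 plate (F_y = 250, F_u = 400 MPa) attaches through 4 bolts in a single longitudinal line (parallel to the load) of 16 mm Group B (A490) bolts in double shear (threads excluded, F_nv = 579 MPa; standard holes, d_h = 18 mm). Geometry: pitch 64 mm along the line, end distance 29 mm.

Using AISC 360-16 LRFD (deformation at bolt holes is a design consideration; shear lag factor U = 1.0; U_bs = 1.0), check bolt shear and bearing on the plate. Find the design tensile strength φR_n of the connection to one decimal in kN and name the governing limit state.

Bolt shear: A_b = π(16)²/4 = 201.06 mm². φR_n = 0.75 × 579 × 201.06 × 4 × 2 = 698.5 kN.
Bearing (10 mm plate, F_u = 400 MPa): end bolts L_c = 29 − 18/2 = 20, R_n = min(1.2×20×10×400, 2.4×16×10×400) = 96 kN/bolt; interior L_c = 64 − 18 = 46, R_n = 153.6 kN/bolt. φR_n = 0.75 × (1×96 + 3×153.6) = 417.6 kN.
Governing: min(698.5, 417.6) = 417.6 kN → bearing.

417.6 kN (bearing governs)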